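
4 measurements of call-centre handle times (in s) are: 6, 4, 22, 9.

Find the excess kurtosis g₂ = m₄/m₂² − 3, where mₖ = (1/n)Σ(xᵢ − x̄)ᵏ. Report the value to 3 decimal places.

x̄ = 10.2500
Σ(xᵢ − x̄)² = 196.7500 ⇒ m₂ = 49.18750
Σ(xᵢ − x̄)⁴ = 20915.8281 ⇒ m₄ = 5228.95703
m₂² = 2419.41016
g₂ = m₄/m₂² − 3 = 2.16125 − 3 ≈ -0.839

-0.839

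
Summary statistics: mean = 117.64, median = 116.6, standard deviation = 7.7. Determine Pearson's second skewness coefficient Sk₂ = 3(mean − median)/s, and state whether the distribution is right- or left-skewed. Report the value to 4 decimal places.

Sk₂ = 3(117.64 − 116.6) / 7.7 = 3 × 1.0400 / 7.7
    = 3.1200 / 7.7 ≈ 0.4052
Sk₂ > 0 ⇒ mean > median ⇒ right-skewed (positive skew).

0.4052, right-skewed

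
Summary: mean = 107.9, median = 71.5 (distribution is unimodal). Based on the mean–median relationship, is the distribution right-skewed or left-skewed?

right-skewed

mean − median = 107.9 − 71.5 = 36.4
mean > median ⇒ the longer tail is on the right ⇒ right-skewed (positively skewed).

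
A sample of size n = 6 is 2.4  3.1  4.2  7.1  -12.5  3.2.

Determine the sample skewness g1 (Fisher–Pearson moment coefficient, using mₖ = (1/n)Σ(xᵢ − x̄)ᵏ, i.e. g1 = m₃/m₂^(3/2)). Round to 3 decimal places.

-1.549

x̄ = (2.4 + 3.1 + 4.2 + 7.1 - 12.5 + 3.2) / 6 = 1.2500
deviations (xᵢ − x̄): 1.1500, 1.8500, 2.9500, 5.8500, -13.7500, 1.9500
Σ(xᵢ − x̄)² = 240.5350 ⇒ m₂ = 240.5350/6 = 40.08917
Σ(xᵢ − x̄)³ = -2358.4680 ⇒ m₃ = -2358.4680/6 = -393.07800
m₂^(3/2) = 40.08917^(1.5) = 253.82859
g1 = m₃ / m₂^(3/2) = -393.07800 / 253.82859 ≈ -1.549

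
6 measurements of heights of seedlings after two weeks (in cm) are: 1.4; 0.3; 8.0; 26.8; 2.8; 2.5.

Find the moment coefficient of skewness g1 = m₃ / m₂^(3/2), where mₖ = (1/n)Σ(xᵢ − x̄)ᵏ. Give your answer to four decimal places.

1.5382

x̄ = (1.4 + 0.3 + 8.0 + 26.8 + 2.8 + 2.5) / 6 = 6.9667
deviations (xᵢ − x̄): -5.5667, -6.6667, 1.0333, 19.8333, -4.1667, -4.4667
Σ(xᵢ − x̄)² = 507.1733 ⇒ m₂ = 507.1733/6 = 84.52889
Σ(xᵢ − x̄)³ = 7172.5176 ⇒ m₃ = 7172.5176/6 = 1195.41959
m₂^(3/2) = 84.52889^(1.5) = 777.15517
g1 = m₃ / m₂^(3/2) = 1195.41959 / 777.15517 ≈ 1.5382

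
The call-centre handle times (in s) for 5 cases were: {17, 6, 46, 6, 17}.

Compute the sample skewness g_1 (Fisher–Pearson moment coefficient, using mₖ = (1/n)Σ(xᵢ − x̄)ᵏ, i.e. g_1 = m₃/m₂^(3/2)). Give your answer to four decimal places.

x̄ = (17 + 6 + 46 + 6 + 17) / 5 = 18.4000
deviations (xᵢ − x̄): -1.4000, -12.4000, 27.6000, -12.4000, -1.4000
Σ(xᵢ − x̄)² = 1073.2000 ⇒ m₂ = 1073.2000/5 = 214.64000
Σ(xᵢ − x̄)³ = 17205.8400 ⇒ m₃ = 17205.8400/5 = 3441.16800
m₂^(3/2) = 214.64000^(1.5) = 3144.60420
g_1 = m₃ / m₂^(3/2) = 3441.16800 / 3144.60420 ≈ 1.0943

1.0943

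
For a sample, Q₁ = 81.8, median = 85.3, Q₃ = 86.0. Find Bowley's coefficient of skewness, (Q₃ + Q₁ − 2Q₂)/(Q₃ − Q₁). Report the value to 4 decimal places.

-0.6667

numerator: Q₃ + Q₁ − 2Q₂ = 86.0 + 81.8 − 2×85.3 = -2.8000
denominator: Q₃ − Q₁ = 86.0 − 81.8 = 4.2000
Bowley skewness = -2.8000 / 4.2000 ≈ -0.6667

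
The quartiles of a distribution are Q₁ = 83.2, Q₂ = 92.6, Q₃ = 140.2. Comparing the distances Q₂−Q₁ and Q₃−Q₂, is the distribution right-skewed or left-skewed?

Q₂ − Q₁ = 9.4;  Q₃ − Q₂ = 47.6
Q₃ − Q₂ > Q₂ − Q₁ ⇒ the upper half is more spread out ⇒ right-skewed.

right-skewed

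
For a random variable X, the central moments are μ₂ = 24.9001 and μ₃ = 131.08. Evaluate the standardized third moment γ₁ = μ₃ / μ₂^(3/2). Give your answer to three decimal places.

σ = √μ₂ = √24.9001 = 4.99000
σ³ = μ₂^(3/2) = 124.25150
γ₁ = μ₃/σ³ = 131.08 / 124.25150 ≈ 1.055

1.055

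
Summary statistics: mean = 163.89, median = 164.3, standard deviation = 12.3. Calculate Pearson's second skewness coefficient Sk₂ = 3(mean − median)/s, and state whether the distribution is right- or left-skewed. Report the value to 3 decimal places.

Sk₂ = 3(163.89 − 164.3) / 12.3 = 3 × -0.4100 / 12.3
    = -1.2300 / 12.3 ≈ -0.100
Sk₂ < 0 ⇒ mean < median ⇒ left-skewed (negative skew).

-0.100, left-skewed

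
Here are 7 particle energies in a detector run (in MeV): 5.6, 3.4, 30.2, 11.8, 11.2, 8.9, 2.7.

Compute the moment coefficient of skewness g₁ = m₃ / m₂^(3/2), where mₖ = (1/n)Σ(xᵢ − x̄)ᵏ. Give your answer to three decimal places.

x̄ = (5.6 + 3.4 + 30.2 + 11.8 + 11.2 + 8.9 + 2.7) / 7 = 10.5429
deviations (xᵢ − x̄): -4.9429, -7.1429, 19.6571, 1.2571, 0.6571, -1.6429, -7.8429
Σ(xᵢ − x̄)² = 528.0771 ⇒ m₂ = 528.0771/7 = 75.43959
Σ(xᵢ − x̄)³ = 6625.8088 ⇒ m₃ = 6625.8088/7 = 946.54412
m₂^(3/2) = 75.43959^(1.5) = 655.23788
g₁ = m₃ / m₂^(3/2) = 946.54412 / 655.23788 ≈ 1.445

1.445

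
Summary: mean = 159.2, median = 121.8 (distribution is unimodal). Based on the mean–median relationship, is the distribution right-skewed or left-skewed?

mean − median = 159.2 − 121.8 = 37.4
mean > median ⇒ the longer tail is on the right ⇒ right-skewed (positively skewed).

right-skewed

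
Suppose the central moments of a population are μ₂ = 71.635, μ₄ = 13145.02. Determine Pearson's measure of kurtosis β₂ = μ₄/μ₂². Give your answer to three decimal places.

2.562

μ₂² = 71.635² = 5131.57323
μ₄/μ₂² = 13145.02 / 5131.57323 = 2.56160
β₂ ≈ 2.562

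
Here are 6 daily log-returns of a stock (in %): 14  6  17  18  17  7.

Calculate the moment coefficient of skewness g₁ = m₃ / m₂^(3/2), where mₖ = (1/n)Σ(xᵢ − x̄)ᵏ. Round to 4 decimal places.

x̄ = (14 + 6 + 17 + 18 + 17 + 7) / 6 = 13.1667
deviations (xᵢ − x̄): 0.8333, -7.1667, 3.8333, 4.8333, 3.8333, -6.1667
Σ(xᵢ − x̄)² = 142.8333 ⇒ m₂ = 142.8333/6 = 23.80556
Σ(xᵢ − x̄)³ = -376.4444 ⇒ m₃ = -376.4444/6 = -62.74074
m₂^(3/2) = 23.80556^(1.5) = 116.14954
g₁ = m₃ / m₂^(3/2) = -62.74074 / 116.14954 ≈ -0.5402

-0.5402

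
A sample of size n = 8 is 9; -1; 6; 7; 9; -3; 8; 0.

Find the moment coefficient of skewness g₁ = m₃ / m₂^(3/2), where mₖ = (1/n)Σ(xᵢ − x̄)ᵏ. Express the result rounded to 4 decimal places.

-0.4841

x̄ = (9 - 1 + 6 + 7 + 9 - 3 + 8 + 0) / 8 = 4.3750
deviations (xᵢ − x̄): 4.6250, -5.3750, 1.6250, 2.6250, 4.6250, -7.3750, 3.6250, -4.3750
Σ(xᵢ − x̄)² = 167.8750 ⇒ m₂ = 167.8750/8 = 20.98438
Σ(xᵢ − x̄)³ = -372.2813 ⇒ m₃ = -372.2813/8 = -46.53516
m₂^(3/2) = 20.98438^(1.5) = 96.12671
g₁ = m₃ / m₂^(3/2) = -46.53516 / 96.12671 ≈ -0.4841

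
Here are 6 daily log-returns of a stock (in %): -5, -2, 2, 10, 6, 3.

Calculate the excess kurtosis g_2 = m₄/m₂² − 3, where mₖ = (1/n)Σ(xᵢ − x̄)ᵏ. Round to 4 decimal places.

-1.0455

x̄ = 2.3333
Σ(xᵢ − x̄)² = 145.3333 ⇒ m₂ = 24.22222
Σ(xᵢ − x̄)⁴ = 6880.4444 ⇒ m₄ = 1146.74074
m₂² = 586.71605
g_2 = m₄/m₂² − 3 = 1.95451 − 3 ≈ -1.0455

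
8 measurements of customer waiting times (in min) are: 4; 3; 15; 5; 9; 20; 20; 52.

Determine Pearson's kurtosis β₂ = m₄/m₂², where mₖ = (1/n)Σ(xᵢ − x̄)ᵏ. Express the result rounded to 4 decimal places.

4.2553

x̄ = 16.0000
Σ(xᵢ − x̄)² = 1812.0000 ⇒ m₂ = 226.50000
Σ(xᵢ − x̄)⁴ = 1746468.0000 ⇒ m₄ = 218308.50000
m₂² = 51302.25000
β₂ = m₄/m₂² = 218308.50000 / 51302.25000 ≈ 4.2553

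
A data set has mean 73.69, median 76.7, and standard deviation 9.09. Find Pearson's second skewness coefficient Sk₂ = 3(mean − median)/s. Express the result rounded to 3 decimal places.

Sk₂ = 3(73.69 − 76.7) / 9.09 = 3 × -3.0100 / 9.09
    = -9.0300 / 9.09 ≈ -0.993

-0.993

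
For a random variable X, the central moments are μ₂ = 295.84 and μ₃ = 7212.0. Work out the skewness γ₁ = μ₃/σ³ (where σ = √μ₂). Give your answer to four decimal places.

σ = √μ₂ = √295.84 = 17.20000
σ³ = μ₂^(3/2) = 5088.44800
γ₁ = μ₃/σ³ = 7212.0 / 5088.44800 ≈ 1.4173

1.4173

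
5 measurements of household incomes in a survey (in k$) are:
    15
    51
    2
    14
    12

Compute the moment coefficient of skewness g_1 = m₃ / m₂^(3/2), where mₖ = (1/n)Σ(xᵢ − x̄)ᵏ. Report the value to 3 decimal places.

1.199

x̄ = (15 + 51 + 2 + 14 + 12) / 5 = 18.8000
deviations (xᵢ − x̄): -3.8000, 32.2000, -16.8000, -4.8000, -6.8000
Σ(xᵢ − x̄)² = 1402.8000 ⇒ m₂ = 1402.8000/5 = 280.56000
Σ(xᵢ − x̄)³ = 28164.7200 ⇒ m₃ = 28164.7200/5 = 5632.94400
m₂^(3/2) = 280.56000^(1.5) = 4699.35906
g_1 = m₃ / m₂^(3/2) = 5632.94400 / 4699.35906 ≈ 1.199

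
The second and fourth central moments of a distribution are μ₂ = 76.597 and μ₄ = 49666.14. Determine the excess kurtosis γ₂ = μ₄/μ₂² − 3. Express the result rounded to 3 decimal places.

μ₂² = 76.597² = 5867.10041
μ₄/μ₂² = 49666.14 / 5867.10041 = 8.46519
γ₂ = 8.46519 − 3 ≈ 5.465

5.465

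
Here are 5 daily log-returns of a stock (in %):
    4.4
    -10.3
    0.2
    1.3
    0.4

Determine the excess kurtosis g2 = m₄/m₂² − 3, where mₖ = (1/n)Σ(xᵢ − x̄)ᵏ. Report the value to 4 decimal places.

-0.1128

x̄ = -0.8000
Σ(xᵢ − x̄)² = 124.1400 ⇒ m₂ = 24.82800
Σ(xᵢ − x̄)⁴ = 8898.7458 ⇒ m₄ = 1779.74916
m₂² = 616.42958
g2 = m₄/m₂² − 3 = 2.88719 − 3 ≈ -0.1128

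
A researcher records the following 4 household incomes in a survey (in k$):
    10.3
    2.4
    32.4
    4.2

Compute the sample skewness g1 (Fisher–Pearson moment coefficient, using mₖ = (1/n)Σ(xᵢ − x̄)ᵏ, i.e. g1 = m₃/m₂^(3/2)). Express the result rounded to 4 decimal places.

0.9612

x̄ = (10.3 + 2.4 + 32.4 + 4.2) / 4 = 12.3250
deviations (xᵢ − x̄): -2.0250, -9.9250, 20.0750, -8.1250
Σ(xᵢ − x̄)² = 571.6275 ⇒ m₂ = 571.6275/4 = 142.90687
Σ(xᵢ − x̄)³ = 6567.9889 ⇒ m₃ = 6567.9889/4 = 1641.99722
m₂^(3/2) = 142.90687^(1.5) = 1708.36114
g1 = m₃ / m₂^(3/2) = 1641.99722 / 1708.36114 ≈ 0.9612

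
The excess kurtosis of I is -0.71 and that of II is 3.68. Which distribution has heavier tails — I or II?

II

Higher excess kurtosis ⇒ heavier tails relative to the normal distribution.
-0.71 vs 3.68: the larger is 3.68, so II has heavier tails. (II is leptokurtic — heavier-than-normal tails; the other is platykurtic.)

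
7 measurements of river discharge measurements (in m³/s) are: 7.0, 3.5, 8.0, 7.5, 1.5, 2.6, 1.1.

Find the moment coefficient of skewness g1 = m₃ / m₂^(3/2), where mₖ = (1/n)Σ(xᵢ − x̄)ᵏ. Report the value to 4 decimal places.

x̄ = (7.0 + 3.5 + 8.0 + 7.5 + 1.5 + 2.6 + 1.1) / 7 = 4.4571
deviations (xᵢ − x̄): 2.5429, -0.9571, 3.5429, 3.0429, -2.9571, -1.8571, -3.3571
Σ(xᵢ − x̄)² = 52.6571 ⇒ m₂ = 52.6571/7 = 7.52245
Σ(xᵢ − x̄)³ = 18.1078 ⇒ m₃ = 18.1078/7 = 2.58682
m₂^(3/2) = 7.52245^(1.5) = 20.63188
g1 = m₃ / m₂^(3/2) = 2.58682 / 20.63188 ≈ 0.1254

0.1254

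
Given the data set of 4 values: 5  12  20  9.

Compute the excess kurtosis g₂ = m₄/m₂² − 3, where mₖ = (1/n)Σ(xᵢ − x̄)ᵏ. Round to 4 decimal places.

-1.0755

x̄ = 11.5000
Σ(xᵢ − x̄)² = 121.0000 ⇒ m₂ = 30.25000
Σ(xᵢ − x̄)⁴ = 7044.2500 ⇒ m₄ = 1761.06250
m₂² = 915.06250
g₂ = m₄/m₂² − 3 = 1.92453 − 3 ≈ -1.0755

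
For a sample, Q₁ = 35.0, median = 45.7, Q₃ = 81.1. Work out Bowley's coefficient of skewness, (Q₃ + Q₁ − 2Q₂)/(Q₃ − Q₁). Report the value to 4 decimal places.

0.5358

numerator: Q₃ + Q₁ − 2Q₂ = 81.1 + 35.0 − 2×45.7 = 24.7000
denominator: Q₃ − Q₁ = 81.1 − 35.0 = 46.1000
Bowley skewness = 24.7000 / 46.1000 ≈ 0.5358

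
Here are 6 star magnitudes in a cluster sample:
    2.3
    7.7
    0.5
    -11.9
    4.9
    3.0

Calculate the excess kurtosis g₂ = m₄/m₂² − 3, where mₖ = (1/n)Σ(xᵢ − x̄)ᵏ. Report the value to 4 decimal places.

0.3946

x̄ = 1.0833
Σ(xᵢ − x̄)² = 232.4083 ⇒ m₂ = 38.73472
Σ(xᵢ − x̄)⁴ = 30559.5258 ⇒ m₄ = 5093.25430
m₂² = 1500.37871
g₂ = m₄/m₂² − 3 = 3.39465 − 3 ≈ 0.3946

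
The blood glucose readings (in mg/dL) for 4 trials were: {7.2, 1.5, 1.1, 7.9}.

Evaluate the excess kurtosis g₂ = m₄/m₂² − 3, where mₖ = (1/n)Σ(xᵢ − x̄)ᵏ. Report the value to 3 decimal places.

-1.967

x̄ = 4.4250
Σ(xᵢ − x̄)² = 39.3875 ⇒ m₂ = 9.84688
Σ(xᵢ − x̄)⁴ = 400.5459 ⇒ m₄ = 100.13648
m₂² = 96.96095
g₂ = m₄/m₂² − 3 = 1.03275 − 3 ≈ -1.967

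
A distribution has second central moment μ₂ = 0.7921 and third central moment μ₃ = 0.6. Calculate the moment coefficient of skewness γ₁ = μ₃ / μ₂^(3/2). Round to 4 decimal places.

0.8511

σ = √μ₂ = √0.7921 = 0.89000
σ³ = μ₂^(3/2) = 0.70497
γ₁ = μ₃/σ³ = 0.6 / 0.70497 ≈ 0.8511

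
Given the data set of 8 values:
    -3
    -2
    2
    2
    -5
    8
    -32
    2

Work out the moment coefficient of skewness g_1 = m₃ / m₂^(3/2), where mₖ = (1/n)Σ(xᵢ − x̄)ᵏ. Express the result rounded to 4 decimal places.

-1.7819

x̄ = (-3 - 2 + 2 + 2 - 5 + 8 - 32 + 2) / 8 = -3.5000
deviations (xᵢ − x̄): 0.5000, 1.5000, 5.5000, 5.5000, -1.5000, 11.5000, -28.5000, 5.5000
Σ(xᵢ − x̄)² = 1040.0000 ⇒ m₂ = 1040.0000/8 = 130.00000
Σ(xᵢ − x̄)³ = -21129.0000 ⇒ m₃ = -21129.0000/8 = -2641.12500
m₂^(3/2) = 130.00000^(1.5) = 1482.22805
g_1 = m₃ / m₂^(3/2) = -2641.12500 / 1482.22805 ≈ -1.7819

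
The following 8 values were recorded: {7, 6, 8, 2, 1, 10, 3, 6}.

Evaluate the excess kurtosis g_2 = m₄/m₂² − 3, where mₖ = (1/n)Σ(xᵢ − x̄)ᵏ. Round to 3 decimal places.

-1.194

x̄ = 5.3750
Σ(xᵢ − x̄)² = 67.8750 ⇒ m₂ = 8.48438
Σ(xᵢ − x̄)⁴ = 1040.2441 ⇒ m₄ = 130.03052
m₂² = 71.98462
g_2 = m₄/m₂² − 3 = 1.80637 − 3 ≈ -1.194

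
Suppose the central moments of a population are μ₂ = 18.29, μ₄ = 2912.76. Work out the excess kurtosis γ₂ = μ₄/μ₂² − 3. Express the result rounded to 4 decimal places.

5.7072

μ₂² = 18.29² = 334.52410
μ₄/μ₂² = 2912.76 / 334.52410 = 8.70718
γ₂ = 8.70718 − 3 ≈ 5.7072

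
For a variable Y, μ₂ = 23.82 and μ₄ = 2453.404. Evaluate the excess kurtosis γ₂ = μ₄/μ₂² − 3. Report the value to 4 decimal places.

1.3240

μ₂² = 23.82² = 567.39240
μ₄/μ₂² = 2453.404 / 567.39240 = 4.32400
γ₂ = 4.32400 − 3 ≈ 1.3240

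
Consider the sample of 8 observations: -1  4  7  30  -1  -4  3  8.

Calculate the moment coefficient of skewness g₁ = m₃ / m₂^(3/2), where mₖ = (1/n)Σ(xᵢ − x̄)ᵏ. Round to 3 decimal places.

1.614

x̄ = (-1 + 4 + 7 + 30 - 1 - 4 + 3 + 8) / 8 = 5.7500
deviations (xᵢ − x̄): -6.7500, -1.7500, 1.2500, 24.2500, -6.7500, -9.7500, -2.7500, 2.2500
Σ(xᵢ − x̄)² = 791.5000 ⇒ m₂ = 791.5000/8 = 98.93750
Σ(xᵢ − x̄)³ = 12705.7500 ⇒ m₃ = 12705.7500/8 = 1588.21875
m₂^(3/2) = 98.93750^(1.5) = 984.10491
g₁ = m₃ / m₂^(3/2) = 1588.21875 / 984.10491 ≈ 1.614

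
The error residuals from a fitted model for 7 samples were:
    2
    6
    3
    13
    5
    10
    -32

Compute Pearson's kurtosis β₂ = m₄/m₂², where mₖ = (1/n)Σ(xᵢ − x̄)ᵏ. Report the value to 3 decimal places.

x̄ = 1.0000
Σ(xᵢ − x̄)² = 1360.0000 ⇒ m₂ = 194.28571
Σ(xᵢ − x̄)⁴ = 1214116.0000 ⇒ m₄ = 173445.14286
m₂² = 37746.93878
β₂ = m₄/m₂² = 173445.14286 / 37746.93878 ≈ 4.595

4.595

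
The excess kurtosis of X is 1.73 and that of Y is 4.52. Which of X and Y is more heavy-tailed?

Higher excess kurtosis ⇒ heavier tails relative to the normal distribution.
1.73 vs 4.52: the larger is 4.52, so Y has heavier tails.

Y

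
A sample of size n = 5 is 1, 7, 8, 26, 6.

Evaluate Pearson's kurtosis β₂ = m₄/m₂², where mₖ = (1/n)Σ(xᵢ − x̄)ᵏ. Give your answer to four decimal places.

x̄ = 9.6000
Σ(xᵢ − x̄)² = 365.2000 ⇒ m₂ = 73.04000
Σ(xᵢ − x̄)⁴ = 78029.7760 ⇒ m₄ = 15605.95520
m₂² = 5334.84160
β₂ = m₄/m₂² = 15605.95520 / 5334.84160 ≈ 2.9253

2.9253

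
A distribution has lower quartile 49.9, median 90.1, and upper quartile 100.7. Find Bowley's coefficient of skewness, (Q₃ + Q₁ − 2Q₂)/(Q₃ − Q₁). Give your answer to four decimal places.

-0.5827

numerator: Q₃ + Q₁ − 2Q₂ = 100.7 + 49.9 − 2×90.1 = -29.6000
denominator: Q₃ − Q₁ = 100.7 − 49.9 = 50.8000
Bowley skewness = -29.6000 / 50.8000 ≈ -0.5827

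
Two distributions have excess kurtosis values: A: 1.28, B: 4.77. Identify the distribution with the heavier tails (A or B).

B

Higher excess kurtosis ⇒ heavier tails relative to the normal distribution.
1.28 vs 4.77: the larger is 4.77, so B has heavier tails.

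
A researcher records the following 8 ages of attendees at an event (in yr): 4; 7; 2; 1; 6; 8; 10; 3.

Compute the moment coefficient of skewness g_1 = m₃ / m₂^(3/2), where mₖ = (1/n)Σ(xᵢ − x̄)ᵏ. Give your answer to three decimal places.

x̄ = (4 + 7 + 2 + 1 + 6 + 8 + 10 + 3) / 8 = 5.1250
deviations (xᵢ − x̄): -1.1250, 1.8750, -3.1250, -4.1250, 0.8750, 2.8750, 4.8750, -2.1250
Σ(xᵢ − x̄)² = 68.8750 ⇒ m₂ = 68.8750/8 = 8.60938
Σ(xᵢ − x̄)³ = 35.1563 ⇒ m₃ = 35.1563/8 = 4.39453
m₂^(3/2) = 8.60938^(1.5) = 25.26140
g_1 = m₃ / m₂^(3/2) = 4.39453 / 25.26140 ≈ 0.174

0.174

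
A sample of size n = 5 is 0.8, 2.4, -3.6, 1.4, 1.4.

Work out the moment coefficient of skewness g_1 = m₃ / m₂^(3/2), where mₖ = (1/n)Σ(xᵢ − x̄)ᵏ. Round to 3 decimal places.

x̄ = (0.8 + 2.4 - 3.6 + 1.4 + 1.4) / 5 = 0.4800
deviations (xᵢ − x̄): 0.3200, 1.9200, -4.0800, 0.9200, 0.9200
Σ(xᵢ − x̄)² = 22.1280 ⇒ m₂ = 22.1280/5 = 4.42560
Σ(xᵢ − x̄)³ = -59.2493 ⇒ m₃ = -59.2493/5 = -11.84986
m₂^(3/2) = 4.42560^(1.5) = 9.31018
g_1 = m₃ / m₂^(3/2) = -11.84986 / 9.31018 ≈ -1.273

-1.273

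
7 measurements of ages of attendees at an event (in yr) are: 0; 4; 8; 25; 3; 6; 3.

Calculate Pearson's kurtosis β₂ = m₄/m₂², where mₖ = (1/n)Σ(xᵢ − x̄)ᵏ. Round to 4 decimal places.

x̄ = 7.0000
Σ(xᵢ − x̄)² = 416.0000 ⇒ m₂ = 59.42857
Σ(xᵢ − x̄)⁴ = 107972.0000 ⇒ m₄ = 15424.57143
m₂² = 3531.75510
β₂ = m₄/m₂² = 15424.57143 / 3531.75510 ≈ 4.3674

4.3674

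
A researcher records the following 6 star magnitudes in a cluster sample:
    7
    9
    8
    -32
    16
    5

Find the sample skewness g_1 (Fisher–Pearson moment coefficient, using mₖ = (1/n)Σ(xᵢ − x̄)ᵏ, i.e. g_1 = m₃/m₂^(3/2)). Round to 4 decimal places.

-1.5886

x̄ = (7 + 9 + 8 - 32 + 16 + 5) / 6 = 2.1667
deviations (xᵢ − x̄): 4.8333, 6.8333, 5.8333, -34.1667, 13.8333, 2.8333
Σ(xᵢ − x̄)² = 1470.8333 ⇒ m₂ = 1470.8333/6 = 245.13889
Σ(xᵢ − x̄)³ = -36584.4444 ⇒ m₃ = -36584.4444/6 = -6097.40741
m₂^(3/2) = 245.13889^(1.5) = 3838.11798
g_1 = m₃ / m₂^(3/2) = -6097.40741 / 3838.11798 ≈ -1.5886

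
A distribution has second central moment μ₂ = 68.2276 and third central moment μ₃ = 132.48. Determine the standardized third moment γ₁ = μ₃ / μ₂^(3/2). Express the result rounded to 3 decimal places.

0.235

σ = √μ₂ = √68.2276 = 8.26000
σ³ = μ₂^(3/2) = 563.55998
γ₁ = μ₃/σ³ = 132.48 / 563.55998 ≈ 0.235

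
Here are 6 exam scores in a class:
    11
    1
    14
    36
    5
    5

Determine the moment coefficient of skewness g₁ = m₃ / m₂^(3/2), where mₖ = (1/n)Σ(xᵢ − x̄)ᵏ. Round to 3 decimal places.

1.279

x̄ = (11 + 1 + 14 + 36 + 5 + 5) / 6 = 12.0000
deviations (xᵢ − x̄): -1.0000, -11.0000, 2.0000, 24.0000, -7.0000, -7.0000
Σ(xᵢ − x̄)² = 800.0000 ⇒ m₂ = 800.0000/6 = 133.33333
Σ(xᵢ − x̄)³ = 11814.0000 ⇒ m₃ = 11814.0000/6 = 1969.00000
m₂^(3/2) = 133.33333^(1.5) = 1539.60072
g₁ = m₃ / m₂^(3/2) = 1969.00000 / 1539.60072 ≈ 1.279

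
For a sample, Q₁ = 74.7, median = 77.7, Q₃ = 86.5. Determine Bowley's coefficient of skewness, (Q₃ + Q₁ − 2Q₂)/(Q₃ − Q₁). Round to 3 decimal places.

0.492

numerator: Q₃ + Q₁ − 2Q₂ = 86.5 + 74.7 − 2×77.7 = 5.8000
denominator: Q₃ − Q₁ = 86.5 − 74.7 = 11.8000
Bowley skewness = 5.8000 / 11.8000 ≈ 0.492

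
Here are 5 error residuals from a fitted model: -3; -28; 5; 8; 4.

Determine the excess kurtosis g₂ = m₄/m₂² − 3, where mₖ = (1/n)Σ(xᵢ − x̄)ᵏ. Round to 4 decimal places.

x̄ = -2.8000
Σ(xᵢ − x̄)² = 858.8000 ⇒ m₂ = 171.76000
Σ(xᵢ − x̄)⁴ = 422720.3360 ⇒ m₄ = 84544.06720
m₂² = 29501.49760
g₂ = m₄/m₂² − 3 = 2.86576 − 3 ≈ -0.1342

-0.1342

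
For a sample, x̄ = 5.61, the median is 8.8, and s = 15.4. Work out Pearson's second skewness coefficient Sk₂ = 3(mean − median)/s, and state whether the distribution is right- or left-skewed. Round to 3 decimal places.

-0.621, left-skewed

Sk₂ = 3(5.61 − 8.8) / 15.4 = 3 × -3.1900 / 15.4
    = -9.5700 / 15.4 ≈ -0.621
Sk₂ < 0 ⇒ mean < median ⇒ left-skewed (negative skew).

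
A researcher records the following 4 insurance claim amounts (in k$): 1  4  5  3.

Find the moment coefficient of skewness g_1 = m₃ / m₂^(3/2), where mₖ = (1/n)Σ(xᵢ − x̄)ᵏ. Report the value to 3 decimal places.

-0.435

x̄ = (1 + 4 + 5 + 3) / 4 = 3.2500
deviations (xᵢ − x̄): -2.2500, 0.7500, 1.7500, -0.2500
Σ(xᵢ − x̄)² = 8.7500 ⇒ m₂ = 8.7500/4 = 2.18750
Σ(xᵢ − x̄)³ = -5.6250 ⇒ m₃ = -5.6250/4 = -1.40625
m₂^(3/2) = 2.18750^(1.5) = 3.23536
g_1 = m₃ / m₂^(3/2) = -1.40625 / 3.23536 ≈ -0.435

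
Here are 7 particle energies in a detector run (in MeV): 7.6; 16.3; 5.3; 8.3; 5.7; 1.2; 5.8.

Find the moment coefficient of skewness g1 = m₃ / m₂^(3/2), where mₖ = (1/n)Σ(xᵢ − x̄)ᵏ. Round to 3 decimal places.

0.981

x̄ = (7.6 + 16.3 + 5.3 + 8.3 + 5.7 + 1.2 + 5.8) / 7 = 7.1714
deviations (xᵢ − x̄): 0.4286, 9.1286, -1.8714, 1.1286, -1.4714, -5.9714, -1.3714
Σ(xᵢ − x̄)² = 127.9943 ⇒ m₂ = 127.9943/7 = 18.28490
Σ(xᵢ − x̄)³ = 536.9591 ⇒ m₃ = 536.9591/7 = 76.70844
m₂^(3/2) = 18.28490^(1.5) = 78.18777
g1 = m₃ / m₂^(3/2) = 76.70844 / 78.18777 ≈ 0.981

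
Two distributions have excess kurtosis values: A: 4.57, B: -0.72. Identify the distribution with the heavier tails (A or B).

A

Higher excess kurtosis ⇒ heavier tails relative to the normal distribution.
4.57 vs -0.72: the larger is 4.57, so A has heavier tails. (A is leptokurtic — heavier-than-normal tails; the other is platykurtic.)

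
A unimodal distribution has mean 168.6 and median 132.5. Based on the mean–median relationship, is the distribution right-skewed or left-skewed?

mean − median = 168.6 − 132.5 = 36.1
mean > median ⇒ the longer tail is on the right ⇒ right-skewed (positively skewed).

right-skewed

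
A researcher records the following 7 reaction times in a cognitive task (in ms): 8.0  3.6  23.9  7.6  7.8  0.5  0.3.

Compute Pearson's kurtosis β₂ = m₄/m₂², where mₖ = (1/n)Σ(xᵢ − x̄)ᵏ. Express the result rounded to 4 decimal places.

3.7422

x̄ = 7.3857
Σ(xᵢ − x̄)² = 385.2686 ⇒ m₂ = 55.03837
Σ(xᵢ − x̄)⁴ = 79351.4346 ⇒ m₄ = 11335.91923
m₂² = 3029.22188
β₂ = m₄/m₂² = 11335.91923 / 3029.22188 ≈ 3.7422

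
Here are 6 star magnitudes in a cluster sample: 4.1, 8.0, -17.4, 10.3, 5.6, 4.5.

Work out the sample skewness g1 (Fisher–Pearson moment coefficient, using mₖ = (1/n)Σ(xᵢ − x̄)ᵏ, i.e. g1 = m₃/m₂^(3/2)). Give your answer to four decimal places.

-1.5671

x̄ = (4.1 + 8.0 - 17.4 + 10.3 + 5.6 + 4.5) / 6 = 2.5167
deviations (xᵢ − x̄): 1.5833, 5.4833, -19.9167, 7.7833, 3.0833, 1.9833
Σ(xᵢ − x̄)² = 503.2683 ⇒ m₂ = 503.2683/6 = 83.87806
Σ(xᵢ − x̄)³ = -7222.9484 ⇒ m₃ = -7222.9484/6 = -1203.82474
m₂^(3/2) = 83.87806^(1.5) = 768.19687
g1 = m₃ / m₂^(3/2) = -1203.82474 / 768.19687 ≈ -1.5671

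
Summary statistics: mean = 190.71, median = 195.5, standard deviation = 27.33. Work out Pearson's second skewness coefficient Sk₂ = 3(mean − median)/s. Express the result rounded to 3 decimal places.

Sk₂ = 3(190.71 − 195.5) / 27.33 = 3 × -4.7900 / 27.33
    = -14.3700 / 27.33 ≈ -0.526

-0.526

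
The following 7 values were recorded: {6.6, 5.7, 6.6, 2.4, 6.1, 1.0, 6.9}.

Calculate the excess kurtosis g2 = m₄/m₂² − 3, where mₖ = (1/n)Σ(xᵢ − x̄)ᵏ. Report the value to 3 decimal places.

x̄ = 5.0429
Σ(xᵢ − x̄)² = 33.1771 ⇒ m₂ = 4.73959
Σ(xᵢ − x̄)⁴ = 341.0241 ⇒ m₄ = 48.71773
m₂² = 22.46373
g2 = m₄/m₂² − 3 = 2.16873 − 3 ≈ -0.831

-0.831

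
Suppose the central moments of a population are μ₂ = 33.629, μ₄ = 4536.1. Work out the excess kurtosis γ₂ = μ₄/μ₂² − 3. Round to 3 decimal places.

μ₂² = 33.629² = 1130.90964
μ₄/μ₂² = 4536.1 / 1130.90964 = 4.01102
γ₂ = 4.01102 − 3 ≈ 1.011

1.011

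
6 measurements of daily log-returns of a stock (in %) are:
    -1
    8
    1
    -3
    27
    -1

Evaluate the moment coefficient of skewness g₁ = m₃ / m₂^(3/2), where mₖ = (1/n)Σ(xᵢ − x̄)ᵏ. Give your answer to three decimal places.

x̄ = (-1 + 8 + 1 - 3 + 27 - 1) / 6 = 5.1667
deviations (xᵢ − x̄): -6.1667, 2.8333, -4.1667, -8.1667, 21.8333, -6.1667
Σ(xᵢ − x̄)² = 644.8333 ⇒ m₂ = 644.8333/6 = 107.47222
Σ(xᵢ − x̄)³ = 9344.5556 ⇒ m₃ = 9344.5556/6 = 1557.42593
m₂^(3/2) = 107.47222^(1.5) = 1114.15174
g₁ = m₃ / m₂^(3/2) = 1557.42593 / 1114.15174 ≈ 1.398

1.398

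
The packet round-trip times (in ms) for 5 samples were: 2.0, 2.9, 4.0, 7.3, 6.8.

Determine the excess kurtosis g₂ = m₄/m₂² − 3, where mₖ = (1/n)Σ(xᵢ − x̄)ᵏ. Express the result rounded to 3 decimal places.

-1.666

x̄ = 4.6000
Σ(xᵢ − x̄)² = 22.1400 ⇒ m₂ = 4.42800
Σ(xᵢ − x̄)⁴ = 130.7490 ⇒ m₄ = 26.14980
m₂² = 19.60718
g₂ = m₄/m₂² − 3 = 1.33368 − 3 ≈ -1.666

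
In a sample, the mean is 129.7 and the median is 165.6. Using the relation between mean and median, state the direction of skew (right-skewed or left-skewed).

left-skewed

mean − median = 129.7 − 165.6 = -35.9
mean < median ⇒ the longer tail is on the left ⇒ left-skewed (negatively skewed).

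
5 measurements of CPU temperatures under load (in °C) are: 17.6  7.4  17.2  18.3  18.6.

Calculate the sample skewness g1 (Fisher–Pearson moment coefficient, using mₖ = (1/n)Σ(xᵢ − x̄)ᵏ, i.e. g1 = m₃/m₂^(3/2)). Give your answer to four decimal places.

-1.4492

x̄ = (17.6 + 7.4 + 17.2 + 18.3 + 18.6) / 5 = 15.8200
deviations (xᵢ − x̄): 1.7800, -8.4200, 1.3800, 2.4800, 2.7800
Σ(xᵢ − x̄)² = 89.8480 ⇒ m₂ = 89.8480/5 = 17.96960
Σ(xᵢ − x̄)³ = -551.9419 ⇒ m₃ = -551.9419/5 = -110.38838
m₂^(3/2) = 17.96960^(1.5) = 76.17415
g1 = m₃ / m₂^(3/2) = -110.38838 / 76.17415 ≈ -1.4492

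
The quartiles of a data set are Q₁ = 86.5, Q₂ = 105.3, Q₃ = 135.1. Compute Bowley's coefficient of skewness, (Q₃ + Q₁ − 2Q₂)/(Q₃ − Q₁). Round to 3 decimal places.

numerator: Q₃ + Q₁ − 2Q₂ = 135.1 + 86.5 − 2×105.3 = 11.0000
denominator: Q₃ − Q₁ = 135.1 − 86.5 = 48.6000
Bowley skewness = 11.0000 / 48.6000 ≈ 0.226

0.226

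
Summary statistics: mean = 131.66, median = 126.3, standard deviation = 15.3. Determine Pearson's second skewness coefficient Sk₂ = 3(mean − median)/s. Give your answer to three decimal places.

Sk₂ = 3(131.66 − 126.3) / 15.3 = 3 × 5.3600 / 15.3
    = 16.0800 / 15.3 ≈ 1.051

1.051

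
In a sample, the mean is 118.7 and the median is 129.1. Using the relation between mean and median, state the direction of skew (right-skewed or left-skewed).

mean − median = 118.7 − 129.1 = -10.4
mean < median ⇒ the longer tail is on the left ⇒ left-skewed (negatively skewed).

left-skewed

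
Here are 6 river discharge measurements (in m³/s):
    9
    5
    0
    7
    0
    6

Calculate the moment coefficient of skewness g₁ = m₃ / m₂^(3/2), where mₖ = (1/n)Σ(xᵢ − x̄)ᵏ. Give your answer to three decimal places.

-0.304

x̄ = (9 + 5 + 0 + 7 + 0 + 6) / 6 = 4.5000
deviations (xᵢ − x̄): 4.5000, 0.5000, -4.5000, 2.5000, -4.5000, 1.5000
Σ(xᵢ − x̄)² = 69.5000 ⇒ m₂ = 69.5000/6 = 11.58333
Σ(xᵢ − x̄)³ = -72.0000 ⇒ m₃ = -72.0000/6 = -12.00000
m₂^(3/2) = 11.58333^(1.5) = 39.42306
g₁ = m₃ / m₂^(3/2) = -12.00000 / 39.42306 ≈ -0.304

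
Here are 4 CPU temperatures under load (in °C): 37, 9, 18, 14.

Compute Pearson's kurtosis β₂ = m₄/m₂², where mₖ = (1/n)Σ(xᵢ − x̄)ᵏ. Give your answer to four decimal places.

2.1203

x̄ = 19.5000
Σ(xᵢ − x̄)² = 449.0000 ⇒ m₂ = 112.25000
Σ(xᵢ − x̄)⁴ = 106864.2500 ⇒ m₄ = 26716.06250
m₂² = 12600.06250
β₂ = m₄/m₂² = 26716.06250 / 12600.06250 ≈ 2.1203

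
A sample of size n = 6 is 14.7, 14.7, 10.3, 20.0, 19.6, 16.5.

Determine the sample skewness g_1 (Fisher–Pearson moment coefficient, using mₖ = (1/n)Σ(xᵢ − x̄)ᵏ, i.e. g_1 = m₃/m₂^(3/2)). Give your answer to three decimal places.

x̄ = (14.7 + 14.7 + 10.3 + 20.0 + 19.6 + 16.5) / 6 = 15.9667
deviations (xᵢ − x̄): -1.2667, -1.2667, -5.6667, 4.0333, 3.6333, 0.5333
Σ(xᵢ − x̄)² = 65.0733 ⇒ m₂ = 65.0733/6 = 10.84556
Σ(xᵢ − x̄)³ = -72.2984 ⇒ m₃ = -72.2984/6 = -12.04974
m₂^(3/2) = 10.84556^(1.5) = 35.71722
g_1 = m₃ / m₂^(3/2) = -12.04974 / 35.71722 ≈ -0.337

-0.337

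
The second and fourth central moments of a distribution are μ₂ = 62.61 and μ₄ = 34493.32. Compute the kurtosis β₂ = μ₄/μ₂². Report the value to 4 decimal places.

8.7993

μ₂² = 62.61² = 3920.01210
μ₄/μ₂² = 34493.32 / 3920.01210 = 8.79929
β₂ ≈ 8.7993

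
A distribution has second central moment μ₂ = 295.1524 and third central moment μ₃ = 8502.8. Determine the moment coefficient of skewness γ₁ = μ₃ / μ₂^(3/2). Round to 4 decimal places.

σ = √μ₂ = √295.1524 = 17.18000
σ³ = μ₂^(3/2) = 5070.71823
γ₁ = μ₃/σ³ = 8502.8 / 5070.71823 ≈ 1.6768

1.6768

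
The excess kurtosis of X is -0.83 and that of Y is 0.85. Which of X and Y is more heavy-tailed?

Y

Higher excess kurtosis ⇒ heavier tails relative to the normal distribution.
-0.83 vs 0.85: the larger is 0.85, so Y has heavier tails. (Y is leptokurtic — heavier-than-normal tails; the other is platykurtic.)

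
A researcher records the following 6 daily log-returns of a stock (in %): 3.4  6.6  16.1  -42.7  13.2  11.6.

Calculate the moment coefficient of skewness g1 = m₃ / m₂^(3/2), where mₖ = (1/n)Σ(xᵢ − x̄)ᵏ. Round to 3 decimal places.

x̄ = (3.4 + 6.6 + 16.1 - 42.7 + 13.2 + 11.6) / 6 = 1.3667
deviations (xᵢ − x̄): 2.0333, 5.2333, 14.7333, -44.0667, 11.8333, 10.2333
Σ(xᵢ − x̄)² = 2435.2133 ⇒ m₂ = 2435.2133/6 = 405.86889
Σ(xᵢ − x̄)³ = -79493.2284 ⇒ m₃ = -79493.2284/6 = -13248.87141
m₂^(3/2) = 405.86889^(1.5) = 8176.71092
g1 = m₃ / m₂^(3/2) = -13248.87141 / 8176.71092 ≈ -1.620

-1.620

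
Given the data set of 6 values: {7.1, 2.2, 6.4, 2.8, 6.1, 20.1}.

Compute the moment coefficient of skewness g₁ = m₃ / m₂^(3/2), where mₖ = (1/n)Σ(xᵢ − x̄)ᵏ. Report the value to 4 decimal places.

1.4063

x̄ = (7.1 + 2.2 + 6.4 + 2.8 + 6.1 + 20.1) / 6 = 7.4500
deviations (xᵢ − x̄): -0.3500, -5.2500, -1.0500, -4.6500, -1.3500, 12.6500
Σ(xᵢ − x̄)² = 212.2550 ⇒ m₂ = 212.2550/6 = 35.37583
Σ(xᵢ − x̄)³ = 1775.3760 ⇒ m₃ = 1775.3760/6 = 295.89600
m₂^(3/2) = 35.37583^(1.5) = 210.40692
g₁ = m₃ / m₂^(3/2) = 295.89600 / 210.40692 ≈ 1.4063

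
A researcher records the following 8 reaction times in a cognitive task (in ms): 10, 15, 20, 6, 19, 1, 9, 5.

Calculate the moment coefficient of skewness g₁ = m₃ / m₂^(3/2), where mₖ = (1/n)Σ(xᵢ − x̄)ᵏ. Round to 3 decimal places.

x̄ = (10 + 15 + 20 + 6 + 19 + 1 + 9 + 5) / 8 = 10.6250
deviations (xᵢ − x̄): -0.6250, 4.3750, 9.3750, -4.6250, 8.3750, -9.6250, -1.6250, -5.6250
Σ(xᵢ − x̄)² = 325.8750 ⇒ m₂ = 325.8750/8 = 40.73438
Σ(xᵢ − x̄)³ = 322.0313 ⇒ m₃ = 322.0313/8 = 40.25391
m₂^(3/2) = 40.73438^(1.5) = 259.98099
g₁ = m₃ / m₂^(3/2) = 40.25391 / 259.98099 ≈ 0.155

0.155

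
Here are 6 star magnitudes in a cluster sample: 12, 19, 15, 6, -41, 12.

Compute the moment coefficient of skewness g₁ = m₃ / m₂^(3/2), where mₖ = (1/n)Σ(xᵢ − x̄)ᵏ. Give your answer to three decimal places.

-1.646

x̄ = (12 + 19 + 15 + 6 - 41 + 12) / 6 = 3.8333
deviations (xᵢ − x̄): 8.1667, 15.1667, 11.1667, 2.1667, -44.8333, 8.1667
Σ(xᵢ − x̄)² = 2502.8333 ⇒ m₂ = 2502.8333/6 = 417.13889
Σ(xᵢ − x̄)³ = -84135.5556 ⇒ m₃ = -84135.5556/6 = -14022.59259
m₂^(3/2) = 417.13889^(1.5) = 8519.63561
g₁ = m₃ / m₂^(3/2) = -14022.59259 / 8519.63561 ≈ -1.646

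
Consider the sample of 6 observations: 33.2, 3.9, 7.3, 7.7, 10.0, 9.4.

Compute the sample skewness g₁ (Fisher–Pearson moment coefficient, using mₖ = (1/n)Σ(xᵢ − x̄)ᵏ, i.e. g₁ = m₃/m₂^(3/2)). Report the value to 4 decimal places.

x̄ = (33.2 + 3.9 + 7.3 + 7.7 + 10.0 + 9.4) / 6 = 11.9167
deviations (xᵢ − x̄): 21.2833, -8.0167, -4.6167, -4.2167, -1.9167, -2.5167
Σ(xᵢ − x̄)² = 566.3483 ⇒ m₂ = 566.3483/6 = 94.39139
Σ(xᵢ − x̄)³ = 8929.3716 ⇒ m₃ = 8929.3716/6 = 1488.22859
m₂^(3/2) = 94.39139^(1.5) = 917.06172
g₁ = m₃ / m₂^(3/2) = 1488.22859 / 917.06172 ≈ 1.6228

1.6228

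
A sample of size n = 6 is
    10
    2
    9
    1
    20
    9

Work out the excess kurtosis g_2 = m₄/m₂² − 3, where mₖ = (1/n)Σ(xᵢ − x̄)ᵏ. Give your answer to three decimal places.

-0.530

x̄ = 8.5000
Σ(xᵢ − x̄)² = 233.5000 ⇒ m₂ = 38.91667
Σ(xᵢ − x̄)⁴ = 22444.3750 ⇒ m₄ = 3740.72917
m₂² = 1514.50694
g_2 = m₄/m₂² − 3 = 2.46993 − 3 ≈ -0.530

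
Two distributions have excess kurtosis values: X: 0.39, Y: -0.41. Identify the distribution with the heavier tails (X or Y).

Higher excess kurtosis ⇒ heavier tails relative to the normal distribution.
0.39 vs -0.41: the larger is 0.39, so X has heavier tails. (X is leptokurtic — heavier-than-normal tails; the other is platykurtic.)

X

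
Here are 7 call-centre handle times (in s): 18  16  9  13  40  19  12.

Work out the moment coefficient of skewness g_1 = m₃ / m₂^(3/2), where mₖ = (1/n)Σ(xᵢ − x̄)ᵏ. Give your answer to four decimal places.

x̄ = (18 + 16 + 9 + 13 + 40 + 19 + 12) / 7 = 18.1429
deviations (xᵢ − x̄): -0.1429, -2.1429, -9.1429, -5.1429, 21.8571, 0.8571, -6.1429
Σ(xᵢ − x̄)² = 630.8571 ⇒ m₂ = 630.8571/7 = 90.12245
Σ(xᵢ − x̄)³ = 9300.6122 ⇒ m₃ = 9300.6122/7 = 1328.65889
m₂^(3/2) = 90.12245^(1.5) = 855.55804
g_1 = m₃ / m₂^(3/2) = 1328.65889 / 855.55804 ≈ 1.5530

1.5530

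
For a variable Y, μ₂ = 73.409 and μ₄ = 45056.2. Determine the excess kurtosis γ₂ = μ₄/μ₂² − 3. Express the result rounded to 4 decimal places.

5.3610

μ₂² = 73.409² = 5388.88128
μ₄/μ₂² = 45056.2 / 5388.88128 = 8.36096
γ₂ = 8.36096 − 3 ≈ 5.3610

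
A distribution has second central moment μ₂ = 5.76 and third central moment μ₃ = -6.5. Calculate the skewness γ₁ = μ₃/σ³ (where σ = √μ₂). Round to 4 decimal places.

σ = √μ₂ = √5.76 = 2.40000
σ³ = μ₂^(3/2) = 13.82400
γ₁ = μ₃/σ³ = -6.5 / 13.82400 ≈ -0.4702

-0.4702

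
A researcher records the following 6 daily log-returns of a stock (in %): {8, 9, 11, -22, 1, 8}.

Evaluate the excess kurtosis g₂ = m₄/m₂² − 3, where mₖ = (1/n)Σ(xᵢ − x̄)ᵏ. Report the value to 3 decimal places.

x̄ = 2.5000
Σ(xᵢ − x̄)² = 777.5000 ⇒ m₂ = 129.58333
Σ(xᵢ − x̄)⁴ = 369140.3750 ⇒ m₄ = 61523.39583
m₂² = 16791.84028
g₂ = m₄/m₂² − 3 = 3.66389 − 3 ≈ 0.664

0.664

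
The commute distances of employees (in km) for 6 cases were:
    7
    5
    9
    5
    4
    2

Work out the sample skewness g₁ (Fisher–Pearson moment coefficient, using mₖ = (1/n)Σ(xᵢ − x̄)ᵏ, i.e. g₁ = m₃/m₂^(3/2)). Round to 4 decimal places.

0.2227

x̄ = (7 + 5 + 9 + 5 + 4 + 2) / 6 = 5.3333
deviations (xᵢ − x̄): 1.6667, -0.3333, 3.6667, -0.3333, -1.3333, -3.3333
Σ(xᵢ − x̄)² = 29.3333 ⇒ m₂ = 29.3333/6 = 4.88889
Σ(xᵢ − x̄)³ = 14.4444 ⇒ m₃ = 14.4444/6 = 2.40741
m₂^(3/2) = 4.88889^(1.5) = 10.80974
g₁ = m₃ / m₂^(3/2) = 2.40741 / 10.80974 ≈ 0.2227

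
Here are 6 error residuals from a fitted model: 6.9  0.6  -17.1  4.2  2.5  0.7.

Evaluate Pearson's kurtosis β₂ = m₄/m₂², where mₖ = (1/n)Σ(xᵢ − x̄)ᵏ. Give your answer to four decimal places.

x̄ = -0.3667
Σ(xᵢ − x̄)² = 363.9533 ⇒ m₂ = 60.65889
Σ(xᵢ − x̄)⁴ = 81695.4057 ⇒ m₄ = 13615.90095
m₂² = 3679.50080
β₂ = m₄/m₂² = 13615.90095 / 3679.50080 ≈ 3.7005

3.7005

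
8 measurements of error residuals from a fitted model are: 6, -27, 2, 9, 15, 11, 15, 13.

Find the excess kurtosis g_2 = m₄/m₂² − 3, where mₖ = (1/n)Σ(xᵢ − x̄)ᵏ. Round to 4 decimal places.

2.0028

x̄ = 5.5000
Σ(xᵢ − x̄)² = 1348.0000 ⇒ m₂ = 168.50000
Σ(xᵢ − x̄)⁴ = 1136333.5000 ⇒ m₄ = 142041.68750
m₂² = 28392.25000
g_2 = m₄/m₂² − 3 = 5.00283 − 3 ≈ 2.0028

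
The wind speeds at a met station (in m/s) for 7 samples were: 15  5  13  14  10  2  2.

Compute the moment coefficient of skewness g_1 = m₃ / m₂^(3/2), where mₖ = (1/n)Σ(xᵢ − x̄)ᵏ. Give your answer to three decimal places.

-0.180

x̄ = (15 + 5 + 13 + 14 + 10 + 2 + 2) / 7 = 8.7143
deviations (xᵢ − x̄): 6.2857, -3.7143, 4.2857, 5.2857, 1.2857, -6.7143, -6.7143
Σ(xᵢ − x̄)² = 191.4286 ⇒ m₂ = 191.4286/7 = 27.34694
Σ(xᵢ − x̄)³ = -179.7551 ⇒ m₃ = -179.7551/7 = -25.67930
m₂^(3/2) = 27.34694^(1.5) = 143.00890
g_1 = m₃ / m₂^(3/2) = -25.67930 / 143.00890 ≈ -0.180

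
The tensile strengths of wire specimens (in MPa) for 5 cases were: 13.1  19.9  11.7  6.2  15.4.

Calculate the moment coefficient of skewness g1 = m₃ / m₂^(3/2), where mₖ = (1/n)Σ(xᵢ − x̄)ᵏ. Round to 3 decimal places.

x̄ = (13.1 + 19.9 + 11.7 + 6.2 + 15.4) / 5 = 13.2600
deviations (xᵢ − x̄): -0.1600, 6.6400, -1.5600, -7.0600, 2.1400
Σ(xᵢ − x̄)² = 100.9720 ⇒ m₂ = 100.9720/5 = 20.19440
Σ(xᵢ − x̄)³ = -53.1410 ⇒ m₃ = -53.1410/5 = -10.62821
m₂^(3/2) = 20.19440^(1.5) = 90.74996
g1 = m₃ / m₂^(3/2) = -10.62821 / 90.74996 ≈ -0.117

-0.117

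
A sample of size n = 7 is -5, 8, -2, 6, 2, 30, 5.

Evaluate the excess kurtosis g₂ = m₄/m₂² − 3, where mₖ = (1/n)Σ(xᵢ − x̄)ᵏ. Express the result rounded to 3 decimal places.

x̄ = 6.2857
Σ(xᵢ − x̄)² = 781.4286 ⇒ m₂ = 111.63265
Σ(xᵢ − x̄)⁴ = 337541.4519 ⇒ m₄ = 48220.20741
m₂² = 12461.84923
g₂ = m₄/m₂² − 3 = 3.86943 − 3 ≈ 0.869

0.869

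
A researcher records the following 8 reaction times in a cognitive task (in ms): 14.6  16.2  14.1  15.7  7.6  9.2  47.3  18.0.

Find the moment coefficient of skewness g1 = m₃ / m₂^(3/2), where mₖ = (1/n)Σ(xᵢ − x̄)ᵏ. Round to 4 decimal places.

1.8954

x̄ = (14.6 + 16.2 + 14.1 + 15.7 + 7.6 + 9.2 + 47.3 + 18.0) / 8 = 17.8375
deviations (xᵢ − x̄): -3.2375, -1.6375, -3.7375, -2.1375, -10.2375, -8.6375, 29.4625, 0.1625
Σ(xᵢ − x̄)² = 1079.1787 ⇒ m₂ = 1079.1787/8 = 134.89734
Σ(xᵢ − x̄)³ = 23756.9330 ⇒ m₃ = 23756.9330/8 = 2969.61662
m₂^(3/2) = 134.89734^(1.5) = 1566.76946
g1 = m₃ / m₂^(3/2) = 2969.61662 / 1566.76946 ≈ 1.8954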